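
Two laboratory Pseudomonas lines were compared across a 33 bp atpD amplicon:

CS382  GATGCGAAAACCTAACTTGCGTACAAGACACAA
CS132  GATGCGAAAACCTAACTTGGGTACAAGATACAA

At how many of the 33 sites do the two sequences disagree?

2

The sequences differ at positions 20 (C/G), 29 (C/T).
That gives 2 mismatches out of 33 aligned sites, so the Hamming distance is 2.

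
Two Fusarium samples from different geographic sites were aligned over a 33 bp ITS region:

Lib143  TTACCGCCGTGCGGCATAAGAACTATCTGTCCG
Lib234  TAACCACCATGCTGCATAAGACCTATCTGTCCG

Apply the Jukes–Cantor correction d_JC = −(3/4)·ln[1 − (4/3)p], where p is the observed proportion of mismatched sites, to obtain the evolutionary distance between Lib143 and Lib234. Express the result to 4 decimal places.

0.1693

Differing sites — 2:T/A; 6:G/A; 9:G/A; 13:G/T; 22:A/C.
p = 5/33 = 0.151515.
d = −0.75 · ln(1 − (4/3)·0.151515) = −0.75 · ln(0.797980) = −0.75 · (-0.225672) = 0.1693.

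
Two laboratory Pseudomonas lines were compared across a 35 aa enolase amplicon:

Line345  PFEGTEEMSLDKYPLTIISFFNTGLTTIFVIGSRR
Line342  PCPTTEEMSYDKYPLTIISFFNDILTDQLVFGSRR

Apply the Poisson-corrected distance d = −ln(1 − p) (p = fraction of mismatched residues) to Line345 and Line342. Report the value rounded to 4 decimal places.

0.3365

The sequences differ at positions 2 (F/C), 3 (E/P), 4 (G/T), 10 (L/Y), 23 (T/D), 24 (G/I), 27 (T/D), 28 (I/Q), 29 (F/L), 31 (I/F).
p = 10/35 = 0.285714.
d = −ln(1 − 0.285714) = −ln(0.714286) = 0.3365.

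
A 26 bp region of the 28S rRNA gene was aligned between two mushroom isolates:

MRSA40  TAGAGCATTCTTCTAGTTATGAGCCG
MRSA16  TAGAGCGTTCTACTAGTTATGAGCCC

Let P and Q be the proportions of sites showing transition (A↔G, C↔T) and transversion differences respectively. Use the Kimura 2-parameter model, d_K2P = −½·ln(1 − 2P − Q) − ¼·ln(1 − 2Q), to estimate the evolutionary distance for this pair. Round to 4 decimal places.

0.1253

The sequences differ at positions 7 (A/G, transition), 12 (T/A, transversion), 26 (G/C, transversion).
Of the 3 differences, 1 transition and 2 transversions over 26 sites: P = 1/26 = 0.038462, Q = 2/26 = 0.076923.
d = −0.5·ln(0.846153) − 0.25·ln(0.846154) = −0.5·(-0.167055) − 0.25·(-0.167054) = 0.1253.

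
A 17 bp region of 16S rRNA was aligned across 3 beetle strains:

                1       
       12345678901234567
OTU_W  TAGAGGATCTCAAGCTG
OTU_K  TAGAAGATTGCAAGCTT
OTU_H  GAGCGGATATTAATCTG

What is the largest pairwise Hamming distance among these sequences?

Pairwise Hamming distances:
  OTU_W vs OTU_K: 4
  OTU_W vs OTU_H: 5
  OTU_K vs OTU_H: 8
The largest is 8, between OTU_K and OTU_H.

8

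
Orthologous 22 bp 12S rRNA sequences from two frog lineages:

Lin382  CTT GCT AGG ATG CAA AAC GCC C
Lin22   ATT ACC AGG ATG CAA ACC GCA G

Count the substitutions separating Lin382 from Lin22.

6

The sequences differ at positions 1 (C/A), 4 (G/A), 6 (T/C), 17 (A/C), 21 (C/A), 22 (C/G).
That gives 6 mismatches out of 22 aligned sites, so the Hamming distance is 6.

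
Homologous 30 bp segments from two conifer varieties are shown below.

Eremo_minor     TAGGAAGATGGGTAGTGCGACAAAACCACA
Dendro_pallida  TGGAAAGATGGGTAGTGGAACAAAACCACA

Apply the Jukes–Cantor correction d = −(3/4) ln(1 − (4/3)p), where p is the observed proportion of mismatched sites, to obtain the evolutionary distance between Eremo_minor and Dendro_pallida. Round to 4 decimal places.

The sequences differ at positions 2 (A/G), 4 (G/A), 18 (C/G), 19 (G/A).
p = 4/30 = 0.133333.
d = −0.75 · ln(1 − (4/3)·0.133333) = −0.75 · ln(0.822223) = −0.75 · (-0.195744) = 0.1468.

0.1468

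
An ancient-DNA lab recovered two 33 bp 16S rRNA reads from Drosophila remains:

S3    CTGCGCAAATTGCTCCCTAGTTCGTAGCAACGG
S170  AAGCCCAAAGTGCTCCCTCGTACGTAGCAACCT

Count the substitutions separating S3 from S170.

8

Differing sites — 1:C/A; 2:T/A; 5:G/C; 10:T/G; 19:A/C; 22:T/A; 32:G/C; 33:G/T.
That gives 8 mismatches out of 33 aligned sites, so the Hamming distance is 8.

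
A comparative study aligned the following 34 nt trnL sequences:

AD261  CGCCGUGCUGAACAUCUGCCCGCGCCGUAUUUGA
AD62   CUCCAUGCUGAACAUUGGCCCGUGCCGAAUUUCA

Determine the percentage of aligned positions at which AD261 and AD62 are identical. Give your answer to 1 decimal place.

79.4%

Mismatches occur at site 2 (G/U), site 5 (G/A), site 16 (C/U), site 17 (U/G), site 23 (C/U), site 28 (U/A), site 33 (G/C).
27 of the 34 sites match, so the percent identity is 27/34 × 100 = 79.4%.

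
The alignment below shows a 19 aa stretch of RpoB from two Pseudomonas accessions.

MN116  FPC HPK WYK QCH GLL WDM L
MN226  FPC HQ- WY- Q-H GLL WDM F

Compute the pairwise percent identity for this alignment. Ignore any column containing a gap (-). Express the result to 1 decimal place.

Excluding the 3 gap columns leaves 16 comparable sites.
Mismatches occur at site 5 (P→Q), site 19 (L→F).
14 of the 16 comparable sites match, so the percent identity is 14/16 × 100 = 87.5%.

87.5%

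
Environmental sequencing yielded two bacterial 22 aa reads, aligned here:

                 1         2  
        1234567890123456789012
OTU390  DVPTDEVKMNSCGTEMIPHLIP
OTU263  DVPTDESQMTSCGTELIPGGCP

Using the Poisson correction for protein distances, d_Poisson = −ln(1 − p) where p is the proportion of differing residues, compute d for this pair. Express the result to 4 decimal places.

Mismatches occur at site 7 (V/S), site 8 (K/Q), site 10 (N/T), site 16 (M/L), site 19 (H/G), site 20 (L/G), site 21 (I/C).
p = 7/22 = 0.318182.
d = −ln(1 − 0.318182) = −ln(0.681818) = 0.3830.

0.3830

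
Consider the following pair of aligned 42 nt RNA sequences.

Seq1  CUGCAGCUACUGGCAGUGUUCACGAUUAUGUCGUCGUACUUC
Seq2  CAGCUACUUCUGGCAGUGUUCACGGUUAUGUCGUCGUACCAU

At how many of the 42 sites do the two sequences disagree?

8

Mismatches occur at site 2 (U↔A), site 5 (A↔U), site 6 (G↔A), site 9 (A↔U), site 25 (A↔G), site 40 (U↔C), site 41 (U↔A), site 42 (C↔U).
That gives 8 mismatches out of 42 aligned sites, so the Hamming distance is 8.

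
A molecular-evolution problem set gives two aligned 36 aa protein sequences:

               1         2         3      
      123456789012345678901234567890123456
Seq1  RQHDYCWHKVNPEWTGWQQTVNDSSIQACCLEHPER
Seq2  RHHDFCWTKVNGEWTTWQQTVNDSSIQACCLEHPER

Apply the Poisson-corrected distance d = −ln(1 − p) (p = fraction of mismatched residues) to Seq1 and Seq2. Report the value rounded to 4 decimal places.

0.1495

The sequences differ at positions 2 (Q/H), 5 (Y/F), 8 (H/T), 12 (P/G), 16 (G/T).
p = 5/36 = 0.138889.
d = −ln(1 − 0.138889) = −ln(0.861111) = 0.1495.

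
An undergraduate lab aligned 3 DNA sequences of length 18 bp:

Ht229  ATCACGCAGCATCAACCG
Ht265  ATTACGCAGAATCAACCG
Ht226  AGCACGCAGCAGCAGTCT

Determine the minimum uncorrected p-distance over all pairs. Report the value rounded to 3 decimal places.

0.111

Pairwise Hamming distances:
  Ht229 vs Ht265: 2
  Ht229 vs Ht226: 5
  Ht265 vs Ht226: 7
The smallest is 2 mismatches, between Ht229 and Ht265; p = 2/18 = 0.111.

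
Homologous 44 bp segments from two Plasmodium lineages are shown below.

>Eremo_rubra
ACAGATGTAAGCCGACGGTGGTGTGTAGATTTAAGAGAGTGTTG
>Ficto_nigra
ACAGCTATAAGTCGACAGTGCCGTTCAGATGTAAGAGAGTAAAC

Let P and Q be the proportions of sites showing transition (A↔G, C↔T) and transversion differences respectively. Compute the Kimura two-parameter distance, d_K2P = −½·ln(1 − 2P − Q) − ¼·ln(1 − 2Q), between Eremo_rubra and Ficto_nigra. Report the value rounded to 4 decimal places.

The sequences differ at positions 5 (A/C, transversion), 7 (G/A, transition), 12 (C/T, transition), 17 (G/A, transition), 21 (G/C, transversion), 22 (T/C, transition), 25 (G/T, transversion), 26 (T/C, transition), 31 (T/G, transversion), 41 (G/A, transition), 42 (T/A, transversion), 43 (T/A, transversion), 44 (G/C, transversion).
Of the 13 differences, 6 transitions and 7 transversions over 44 sites: P = 6/44 = 0.136364, Q = 7/44 = 0.159091.
d = −0.5·ln(0.568181) − 0.25·ln(0.681818) = −0.5·(-0.565315) − 0.25·(-0.382993) = 0.3784.

0.3784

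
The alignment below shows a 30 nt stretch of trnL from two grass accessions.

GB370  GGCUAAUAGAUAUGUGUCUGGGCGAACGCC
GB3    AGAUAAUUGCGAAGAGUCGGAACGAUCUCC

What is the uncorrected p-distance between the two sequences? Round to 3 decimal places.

0.400

The sequences differ at positions 1 (G/A), 3 (C/A), 8 (A/U), 10 (A/C), 11 (U/G), 13 (U/A), 15 (U/A), 19 (U/G), 21 (G/A), 22 (G/A), 26 (A/U), 28 (G/U).
There are 12 differences over 30 sites, so p = 12/30 = 0.400.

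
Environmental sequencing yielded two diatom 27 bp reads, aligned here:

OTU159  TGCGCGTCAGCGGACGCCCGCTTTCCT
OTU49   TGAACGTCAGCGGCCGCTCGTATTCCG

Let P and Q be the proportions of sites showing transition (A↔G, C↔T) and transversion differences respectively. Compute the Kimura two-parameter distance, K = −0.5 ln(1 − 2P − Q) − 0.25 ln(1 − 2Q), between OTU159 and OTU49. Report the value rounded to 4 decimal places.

0.3192

Mismatches occur at site 3 (C→A, transversion), site 4 (G→A, transition), site 14 (A→C, transversion), site 18 (C→T, transition), site 21 (C→T, transition), site 22 (T→A, transversion), site 27 (T→G, transversion).
Of the 7 differences, 3 transitions and 4 transversions over 27 sites: P = 3/27 = 0.111111, Q = 4/27 = 0.148148.
d = −0.5·ln(0.629630) − 0.25·ln(0.703704) = −0.5·(-0.462623) − 0.25·(-0.351397) = 0.3192.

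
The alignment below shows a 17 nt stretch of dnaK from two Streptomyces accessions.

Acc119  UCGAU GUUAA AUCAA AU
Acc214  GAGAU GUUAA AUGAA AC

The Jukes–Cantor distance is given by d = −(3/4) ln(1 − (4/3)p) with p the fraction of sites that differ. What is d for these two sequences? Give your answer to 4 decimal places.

Mismatches occur at site 1 (U→G), site 2 (C→A), site 13 (C→G), site 17 (U→C).
p = 4/17 = 0.235294.
d = −0.75 · ln(1 − (4/3)·0.235294) = −0.75 · ln(0.686275) = −0.75 · (-0.376477) = 0.2824.

0.2824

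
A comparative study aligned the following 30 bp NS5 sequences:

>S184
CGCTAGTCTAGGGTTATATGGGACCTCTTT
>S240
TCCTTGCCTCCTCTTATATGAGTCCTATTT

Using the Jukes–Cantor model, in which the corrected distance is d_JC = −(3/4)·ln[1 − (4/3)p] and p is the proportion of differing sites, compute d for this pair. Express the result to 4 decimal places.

Differing sites — 1:C/T; 2:G/C; 5:A/T; 7:T/C; 10:A/C; 11:G/C; 12:G/T; 13:G/C; 21:G/A; 23:A/T; 27:C/A.
p = 11/30 = 0.366667.
d = −0.75 · ln(1 − (4/3)·0.366667) = −0.75 · ln(0.511111) = −0.75 · (-0.671168) = 0.5034.

0.5034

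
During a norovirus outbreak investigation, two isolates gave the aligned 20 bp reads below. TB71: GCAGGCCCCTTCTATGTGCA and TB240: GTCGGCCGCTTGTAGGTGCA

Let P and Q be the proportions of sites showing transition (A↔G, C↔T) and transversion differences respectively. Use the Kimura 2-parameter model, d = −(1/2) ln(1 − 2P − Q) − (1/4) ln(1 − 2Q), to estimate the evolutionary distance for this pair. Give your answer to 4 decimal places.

Differing sites — 2:C/T (Ti); 3:A/C (Tv); 8:C/G (Tv); 12:C/G (Tv); 15:T/G (Tv).
Of the 5 differences, 1 transition and 4 transversions over 20 sites: P = 1/20 = 0.050000, Q = 4/20 = 0.200000.
d = −0.5·ln(0.700000) − 0.25·ln(0.600000) = −0.5·(-0.356675) − 0.25·(-0.510826) = 0.3060.

0.3060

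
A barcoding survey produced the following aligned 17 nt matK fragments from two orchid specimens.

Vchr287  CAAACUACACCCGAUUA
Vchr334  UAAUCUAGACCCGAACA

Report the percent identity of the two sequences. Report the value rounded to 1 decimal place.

The sequences differ at positions 1 (C/U), 4 (A/U), 8 (C/G), 15 (U/A), 16 (U/C).
12 of the 17 sites match, so the percent identity is 12/17 × 100 = 70.6%.

70.6%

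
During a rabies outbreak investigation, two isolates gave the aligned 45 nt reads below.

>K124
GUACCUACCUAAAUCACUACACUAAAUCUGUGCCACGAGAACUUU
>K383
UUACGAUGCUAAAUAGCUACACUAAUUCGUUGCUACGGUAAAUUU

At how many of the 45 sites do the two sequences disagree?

14

The sequences differ at positions 1 (G/U), 5 (C/G), 6 (U/A), 7 (A/U), 8 (C/G), 15 (C/A), 16 (A/G), 26 (A/U), 29 (U/G), 30 (G/U), 34 (C/U), 38 (A/G), 39 (G/U), 42 (C/A).
That gives 14 mismatches out of 45 aligned sites, so the Hamming distance is 14.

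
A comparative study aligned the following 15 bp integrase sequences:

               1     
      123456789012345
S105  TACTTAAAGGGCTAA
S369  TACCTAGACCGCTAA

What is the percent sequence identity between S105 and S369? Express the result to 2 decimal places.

73.33%

Mismatches occur at site 4 (T/C), site 7 (A/G), site 9 (G/C), site 10 (G/C).
11 of the 15 sites match, so the percent identity is 11/15 × 100 = 73.33%.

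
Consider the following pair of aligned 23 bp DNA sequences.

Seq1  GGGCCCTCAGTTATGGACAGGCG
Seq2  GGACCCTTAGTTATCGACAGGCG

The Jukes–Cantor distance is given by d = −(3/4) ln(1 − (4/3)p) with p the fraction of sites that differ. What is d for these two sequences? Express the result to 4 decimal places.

0.1433

Mismatches occur at site 3 (G→A), site 8 (C→T), site 15 (G→C).
p = 3/23 = 0.130435.
d = −0.75 · ln(1 − (4/3)·0.130435) = −0.75 · ln(0.826087) = −0.75 · (-0.191055) = 0.1433.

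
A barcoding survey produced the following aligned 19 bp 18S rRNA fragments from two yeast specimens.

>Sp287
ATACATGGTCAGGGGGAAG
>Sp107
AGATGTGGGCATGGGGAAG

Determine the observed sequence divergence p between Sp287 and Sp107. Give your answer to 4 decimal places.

The sequences differ at positions 2 (T/G), 4 (C/T), 5 (A/G), 9 (T/G), 12 (G/T).
There are 5 differences over 19 sites, so p = 5/19 = 0.2632.

0.2632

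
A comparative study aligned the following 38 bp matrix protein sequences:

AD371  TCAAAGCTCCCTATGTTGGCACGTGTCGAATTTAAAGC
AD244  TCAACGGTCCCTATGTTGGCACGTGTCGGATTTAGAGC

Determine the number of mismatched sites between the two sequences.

The sequences differ at positions 5 (A/C), 7 (C/G), 29 (A/G), 35 (A/G).
That gives 4 mismatches out of 38 aligned sites, so the Hamming distance is 4.

4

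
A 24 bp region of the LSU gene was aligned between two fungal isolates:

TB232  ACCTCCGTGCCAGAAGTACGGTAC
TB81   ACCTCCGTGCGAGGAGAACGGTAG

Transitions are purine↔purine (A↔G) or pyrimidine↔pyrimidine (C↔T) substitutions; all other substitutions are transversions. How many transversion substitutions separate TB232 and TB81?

3

The sequences differ at positions 11 (C/G, transversion), 14 (A/G, transition), 17 (T/A, transversion), 24 (C/G, transversion).
Of the 4 differences, 1 transition and 3 transversions, so the answer is 3.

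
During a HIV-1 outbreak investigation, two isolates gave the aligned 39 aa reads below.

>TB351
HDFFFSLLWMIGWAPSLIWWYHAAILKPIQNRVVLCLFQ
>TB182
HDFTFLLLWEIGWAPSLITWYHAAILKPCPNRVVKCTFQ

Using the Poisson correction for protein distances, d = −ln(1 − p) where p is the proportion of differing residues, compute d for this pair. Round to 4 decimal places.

The sequences differ at positions 4 (F/T), 6 (S/L), 10 (M/E), 19 (W/T), 29 (I/C), 30 (Q/P), 35 (L/K), 37 (L/T).
p = 8/39 = 0.205128.
d = −ln(1 − 0.205128) = −ln(0.794872) = 0.2296.

0.2296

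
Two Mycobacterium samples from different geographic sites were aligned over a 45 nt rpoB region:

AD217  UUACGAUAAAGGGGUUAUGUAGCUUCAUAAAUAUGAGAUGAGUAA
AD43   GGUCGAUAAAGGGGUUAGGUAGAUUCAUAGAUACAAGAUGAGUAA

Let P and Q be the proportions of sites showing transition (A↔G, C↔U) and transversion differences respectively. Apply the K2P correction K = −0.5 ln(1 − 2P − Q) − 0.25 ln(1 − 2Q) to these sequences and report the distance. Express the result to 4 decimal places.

Differing sites — 1:U/G (Tv); 2:U/G (Tv); 3:A/U (Tv); 18:U/G (Tv); 23:C/A (Tv); 30:A/G (Ti); 34:U/C (Ti); 35:G/A (Ti).
Of the 8 differences, 3 transitions and 5 transversions over 45 sites: P = 3/45 = 0.066667, Q = 5/45 = 0.111111.
d = −0.5·ln(0.755555) − 0.25·ln(0.777778) = −0.5·(-0.280303) − 0.25·(-0.251314) = 0.2030.

0.2030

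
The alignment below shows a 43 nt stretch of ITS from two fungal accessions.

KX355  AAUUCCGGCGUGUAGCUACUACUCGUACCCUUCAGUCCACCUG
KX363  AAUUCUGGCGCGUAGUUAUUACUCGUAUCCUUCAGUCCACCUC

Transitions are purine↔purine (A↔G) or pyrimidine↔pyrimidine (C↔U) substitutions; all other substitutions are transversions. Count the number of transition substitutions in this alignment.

Mismatches occur at site 6 (C↔U, transition), site 11 (U↔C, transition), site 16 (C↔U, transition), site 19 (C↔U, transition), site 28 (C↔U, transition), site 43 (G↔C, transversion).
Of the 6 differences, 5 transitions and 1 transversion, so the answer is 5.

5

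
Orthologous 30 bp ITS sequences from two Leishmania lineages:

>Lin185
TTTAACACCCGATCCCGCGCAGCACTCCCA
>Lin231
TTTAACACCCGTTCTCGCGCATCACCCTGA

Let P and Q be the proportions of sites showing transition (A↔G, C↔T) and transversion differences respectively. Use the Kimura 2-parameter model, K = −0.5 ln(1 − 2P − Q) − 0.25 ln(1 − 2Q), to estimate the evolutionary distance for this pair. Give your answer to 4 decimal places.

Differing sites — 12:A/T (Tv); 15:C/T (Ti); 22:G/T (Tv); 26:T/C (Ti); 28:C/T (Ti); 29:C/G (Tv).
Of the 6 differences, 3 transitions and 3 transversions over 30 sites: P = 3/30 = 0.100000, Q = 3/30 = 0.100000.
d = −0.5·ln(0.700000) − 0.25·ln(0.800000) = −0.5·(-0.356675) − 0.25·(-0.223144) = 0.2341.

0.2341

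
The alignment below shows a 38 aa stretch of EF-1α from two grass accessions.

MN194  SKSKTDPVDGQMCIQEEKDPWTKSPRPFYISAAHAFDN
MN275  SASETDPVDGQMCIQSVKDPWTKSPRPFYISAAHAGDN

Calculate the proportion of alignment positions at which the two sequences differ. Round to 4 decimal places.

0.1316

Differing sites — 2:K/A; 4:K/E; 16:E/S; 17:E/V; 36:F/G.
There are 5 differences over 38 sites, so p = 5/38 = 0.1316.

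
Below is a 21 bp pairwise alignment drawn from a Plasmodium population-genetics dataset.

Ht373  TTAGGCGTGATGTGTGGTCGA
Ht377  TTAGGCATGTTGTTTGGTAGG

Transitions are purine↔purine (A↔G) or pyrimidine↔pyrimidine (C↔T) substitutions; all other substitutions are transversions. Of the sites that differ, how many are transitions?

The sequences differ at positions 7 (G/A, transition), 10 (A/T, transversion), 14 (G/T, transversion), 19 (C/A, transversion), 21 (A/G, transition).
Of the 5 differences, 2 transitions and 3 transversions, so the answer is 2.

2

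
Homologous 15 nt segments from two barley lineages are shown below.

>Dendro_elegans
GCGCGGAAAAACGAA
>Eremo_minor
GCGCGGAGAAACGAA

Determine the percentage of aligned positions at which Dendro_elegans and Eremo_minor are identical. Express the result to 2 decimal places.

93.33%

A single mismatch occurs at site 8 (A↔G).
14 of the 15 sites match, so the percent identity is 14/15 × 100 = 93.33%.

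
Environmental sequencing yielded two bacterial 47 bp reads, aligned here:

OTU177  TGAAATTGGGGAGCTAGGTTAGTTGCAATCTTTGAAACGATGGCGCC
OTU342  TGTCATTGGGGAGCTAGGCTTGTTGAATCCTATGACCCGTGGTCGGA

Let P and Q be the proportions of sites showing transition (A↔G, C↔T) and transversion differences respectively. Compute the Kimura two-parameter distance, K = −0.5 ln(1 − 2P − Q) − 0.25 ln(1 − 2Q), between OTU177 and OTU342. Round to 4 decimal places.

0.4259

Differing sites — 3:A/T (Tv); 4:A/C (Tv); 19:T/C (Ti); 21:A/T (Tv); 26:C/A (Tv); 28:A/T (Tv); 29:T/C (Ti); 32:T/A (Tv); 36:A/C (Tv); 37:A/C (Tv); 40:A/T (Tv); 41:T/G (Tv); 43:G/T (Tv); 46:C/G (Tv); 47:C/A (Tv).
Of the 15 differences, 2 transitions and 13 transversions over 47 sites: P = 2/47 = 0.042553, Q = 13/47 = 0.276596.
d = −0.5·ln(0.638298) − 0.25·ln(0.446808) = −0.5·(-0.448950) − 0.25·(-0.805626) = 0.4259.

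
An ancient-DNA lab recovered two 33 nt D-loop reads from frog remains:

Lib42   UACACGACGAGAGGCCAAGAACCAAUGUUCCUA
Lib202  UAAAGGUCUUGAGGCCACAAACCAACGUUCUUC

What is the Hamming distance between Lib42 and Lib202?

Mismatches occur at site 3 (C↔A), site 5 (C↔G), site 7 (A↔U), site 9 (G↔U), site 10 (A↔U), site 18 (A↔C), site 19 (G↔A), site 26 (U↔C), site 31 (C↔U), site 33 (A↔C).
That gives 10 mismatches out of 33 aligned sites, so the Hamming distance is 10.

10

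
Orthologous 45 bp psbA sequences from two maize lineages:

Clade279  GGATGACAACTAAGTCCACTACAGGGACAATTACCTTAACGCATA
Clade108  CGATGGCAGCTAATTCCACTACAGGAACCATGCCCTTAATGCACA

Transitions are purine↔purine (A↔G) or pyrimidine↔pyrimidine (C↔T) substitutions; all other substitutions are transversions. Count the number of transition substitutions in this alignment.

Mismatches occur at site 1 (G↔C, transversion), site 6 (A↔G, transition), site 9 (A↔G, transition), site 14 (G↔T, transversion), site 26 (G↔A, transition), site 29 (A↔C, transversion), site 32 (T↔G, transversion), site 33 (A↔C, transversion), site 40 (C↔T, transition), site 44 (T↔C, transition).
Of the 10 differences, 5 transitions and 5 transversions, so the answer is 5.

5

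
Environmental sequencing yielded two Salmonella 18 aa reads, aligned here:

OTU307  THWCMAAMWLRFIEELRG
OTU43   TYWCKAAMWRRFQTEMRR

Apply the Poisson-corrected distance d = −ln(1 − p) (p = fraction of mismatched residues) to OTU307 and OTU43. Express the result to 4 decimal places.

The sequences differ at positions 2 (H/Y), 5 (M/K), 10 (L/R), 13 (I/Q), 14 (E/T), 16 (L/M), 18 (G/R).
p = 7/18 = 0.388889.
d = −ln(1 − 0.388889) = −ln(0.611111) = 0.4925.

0.4925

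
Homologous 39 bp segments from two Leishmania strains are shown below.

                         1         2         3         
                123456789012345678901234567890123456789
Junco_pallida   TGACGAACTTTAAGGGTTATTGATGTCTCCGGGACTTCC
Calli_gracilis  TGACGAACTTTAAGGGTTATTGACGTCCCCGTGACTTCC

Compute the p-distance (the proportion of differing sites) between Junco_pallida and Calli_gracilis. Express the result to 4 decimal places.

0.0769

The sequences differ at positions 24 (T/C), 28 (T/C), 32 (G/T).
There are 3 differences over 39 sites, so p = 3/39 = 0.0769.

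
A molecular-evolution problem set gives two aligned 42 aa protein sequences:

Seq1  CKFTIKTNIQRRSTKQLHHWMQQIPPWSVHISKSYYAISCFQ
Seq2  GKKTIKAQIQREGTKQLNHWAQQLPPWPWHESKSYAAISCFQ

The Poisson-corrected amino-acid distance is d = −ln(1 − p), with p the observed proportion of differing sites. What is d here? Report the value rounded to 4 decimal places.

0.3704

Mismatches occur at site 1 (C→G), site 3 (F→K), site 7 (T→A), site 8 (N→Q), site 12 (R→E), site 13 (S→G), site 18 (H→N), site 21 (M→A), site 24 (I→L), site 28 (S→P), site 29 (V→W), site 31 (I→E), site 36 (Y→A).
p = 13/42 = 0.309524.
d = −ln(1 − 0.309524) = −ln(0.690476) = 0.3704.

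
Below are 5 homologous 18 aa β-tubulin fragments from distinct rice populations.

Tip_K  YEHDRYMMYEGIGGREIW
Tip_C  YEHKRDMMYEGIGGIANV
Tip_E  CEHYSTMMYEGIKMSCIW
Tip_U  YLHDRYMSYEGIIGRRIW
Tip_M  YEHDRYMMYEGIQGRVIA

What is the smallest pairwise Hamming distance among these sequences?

Pairwise Hamming distances:
  Tip_K vs Tip_C: 6
  Tip_K vs Tip_E: 8
  Tip_K vs Tip_U: 4
  Tip_K vs Tip_M: 3
  Tip_C vs Tip_E: 10
  Tip_C vs Tip_U: 9
  Tip_C vs Tip_M: 7
  Tip_E vs Tip_U: 10
  Tip_E vs Tip_M: 9
  Tip_U vs Tip_M: 5
The smallest is 3, between Tip_K and Tip_M.

3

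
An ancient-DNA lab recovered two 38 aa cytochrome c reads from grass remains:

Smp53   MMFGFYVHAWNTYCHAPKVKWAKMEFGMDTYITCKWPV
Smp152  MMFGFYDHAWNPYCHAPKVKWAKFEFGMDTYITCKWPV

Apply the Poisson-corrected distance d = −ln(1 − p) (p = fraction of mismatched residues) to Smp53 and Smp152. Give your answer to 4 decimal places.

Differing sites — 7:V/D; 12:T/P; 24:M/F.
p = 3/38 = 0.078947.
d = −ln(1 − 0.078947) = −ln(0.921053) = 0.0822.

0.0822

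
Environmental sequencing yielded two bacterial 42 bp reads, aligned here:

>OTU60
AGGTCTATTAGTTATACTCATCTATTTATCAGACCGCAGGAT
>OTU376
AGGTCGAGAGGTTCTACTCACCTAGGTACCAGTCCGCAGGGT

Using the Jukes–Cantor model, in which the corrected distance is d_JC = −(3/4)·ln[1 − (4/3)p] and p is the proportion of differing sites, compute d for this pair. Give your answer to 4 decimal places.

0.3222

Differing sites — 6:T/G; 8:T/G; 9:T/A; 10:A/G; 14:A/C; 21:T/C; 25:T/G; 26:T/G; 29:T/C; 33:A/T; 41:A/G.
p = 11/42 = 0.261905.
d = −0.75 · ln(1 − (4/3)·0.261905) = −0.75 · ln(0.650793) = −0.75 · (-0.429564) = 0.3222.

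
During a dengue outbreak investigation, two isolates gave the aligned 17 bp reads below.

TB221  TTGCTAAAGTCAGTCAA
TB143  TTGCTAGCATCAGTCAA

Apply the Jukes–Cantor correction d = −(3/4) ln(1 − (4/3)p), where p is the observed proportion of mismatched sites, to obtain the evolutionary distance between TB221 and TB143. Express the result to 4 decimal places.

0.2012

The sequences differ at positions 7 (A/G), 8 (A/C), 9 (G/A).
p = 3/17 = 0.176471.
d = −0.75 · ln(1 − (4/3)·0.176471) = −0.75 · ln(0.764705) = −0.75 · (-0.268265) = 0.2012.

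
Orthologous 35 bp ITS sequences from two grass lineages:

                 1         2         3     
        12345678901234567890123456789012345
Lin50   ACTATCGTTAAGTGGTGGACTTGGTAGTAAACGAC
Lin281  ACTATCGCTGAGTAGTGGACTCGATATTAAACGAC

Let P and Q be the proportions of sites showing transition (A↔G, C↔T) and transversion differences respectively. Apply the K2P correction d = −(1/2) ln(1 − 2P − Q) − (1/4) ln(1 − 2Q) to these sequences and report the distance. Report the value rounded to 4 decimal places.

0.2034

The sequences differ at positions 8 (T/C, transition), 10 (A/G, transition), 14 (G/A, transition), 22 (T/C, transition), 24 (G/A, transition), 27 (G/T, transversion).
Of the 6 differences, 5 transitions and 1 transversion over 35 sites: P = 5/35 = 0.142857, Q = 1/35 = 0.028571.
d = −0.5·ln(0.685715) − 0.25·ln(0.942858) = −0.5·(-0.377293) − 0.25·(-0.058840) = 0.2034.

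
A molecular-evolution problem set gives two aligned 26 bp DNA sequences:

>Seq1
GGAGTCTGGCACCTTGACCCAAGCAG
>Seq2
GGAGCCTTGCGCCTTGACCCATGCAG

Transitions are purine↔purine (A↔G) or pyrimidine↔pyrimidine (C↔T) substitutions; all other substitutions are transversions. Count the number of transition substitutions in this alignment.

2

Mismatches occur at site 5 (T↔C, transition), site 8 (G↔T, transversion), site 11 (A↔G, transition), site 22 (A↔T, transversion).
Of the 4 differences, 2 transitions and 2 transversions, so the answer is 2.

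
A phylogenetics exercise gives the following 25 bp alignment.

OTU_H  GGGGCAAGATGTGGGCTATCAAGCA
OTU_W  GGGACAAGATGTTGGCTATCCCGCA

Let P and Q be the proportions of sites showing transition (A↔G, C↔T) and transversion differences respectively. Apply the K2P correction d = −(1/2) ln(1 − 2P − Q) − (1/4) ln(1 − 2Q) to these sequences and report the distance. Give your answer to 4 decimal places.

Mismatches occur at site 4 (G→A, transition), site 13 (G→T, transversion), site 21 (A→C, transversion), site 22 (A→C, transversion).
Of the 4 differences, 1 transition and 3 transversions over 25 sites: P = 1/25 = 0.040000, Q = 3/25 = 0.120000.
d = −0.5·ln(0.800000) − 0.25·ln(0.760000) = −0.5·(-0.223144) − 0.25·(-0.274437) = 0.1802.

0.1802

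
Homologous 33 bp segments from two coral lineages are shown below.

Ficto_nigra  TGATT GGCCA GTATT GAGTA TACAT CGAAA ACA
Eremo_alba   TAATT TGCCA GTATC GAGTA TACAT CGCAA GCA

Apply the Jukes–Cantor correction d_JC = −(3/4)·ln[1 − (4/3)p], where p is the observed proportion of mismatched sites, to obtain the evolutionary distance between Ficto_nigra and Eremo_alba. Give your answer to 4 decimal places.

Mismatches occur at site 2 (G/A), site 6 (G/T), site 15 (T/C), site 28 (A/C), site 31 (A/G).
p = 5/33 = 0.151515.
d = −0.75 · ln(1 − (4/3)·0.151515) = −0.75 · ln(0.797980) = −0.75 · (-0.225672) = 0.1693.

0.1693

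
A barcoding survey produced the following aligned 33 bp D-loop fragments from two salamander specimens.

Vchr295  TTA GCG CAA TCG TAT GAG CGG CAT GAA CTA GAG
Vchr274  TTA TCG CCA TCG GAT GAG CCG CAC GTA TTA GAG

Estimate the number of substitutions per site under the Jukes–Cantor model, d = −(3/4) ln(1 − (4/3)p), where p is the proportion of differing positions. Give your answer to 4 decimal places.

The sequences differ at positions 4 (G/T), 8 (A/C), 13 (T/G), 20 (G/C), 24 (T/C), 26 (A/T), 28 (C/T).
p = 7/33 = 0.212121.
d = −0.75 · ln(1 − (4/3)·0.212121) = −0.75 · ln(0.717172) = −0.75 · (-0.332440) = 0.2493.

0.2493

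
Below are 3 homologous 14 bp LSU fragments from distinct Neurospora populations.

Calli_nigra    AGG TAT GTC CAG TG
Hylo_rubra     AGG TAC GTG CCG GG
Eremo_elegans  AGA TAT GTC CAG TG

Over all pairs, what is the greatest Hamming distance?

5

Pairwise Hamming distances:
  Calli_nigra vs Hylo_rubra: 4
  Calli_nigra vs Eremo_elegans: 1
  Hylo_rubra vs Eremo_elegans: 5
The largest is 5, between Hylo_rubra and Eremo_elegans.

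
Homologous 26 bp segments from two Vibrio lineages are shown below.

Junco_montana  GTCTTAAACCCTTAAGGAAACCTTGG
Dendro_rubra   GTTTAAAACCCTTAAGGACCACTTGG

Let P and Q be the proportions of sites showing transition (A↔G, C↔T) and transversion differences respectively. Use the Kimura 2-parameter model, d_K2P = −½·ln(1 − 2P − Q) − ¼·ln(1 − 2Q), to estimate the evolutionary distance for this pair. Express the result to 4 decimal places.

Mismatches occur at site 3 (C→T, transition), site 5 (T→A, transversion), site 19 (A→C, transversion), site 20 (A→C, transversion), site 21 (C→A, transversion).
Of the 5 differences, 1 transition and 4 transversions over 26 sites: P = 1/26 = 0.038462, Q = 4/26 = 0.153846.
d = −0.5·ln(0.769230) − 0.25·ln(0.692308) = −0.5·(-0.262365) − 0.25·(-0.367724) = 0.2231.

0.2231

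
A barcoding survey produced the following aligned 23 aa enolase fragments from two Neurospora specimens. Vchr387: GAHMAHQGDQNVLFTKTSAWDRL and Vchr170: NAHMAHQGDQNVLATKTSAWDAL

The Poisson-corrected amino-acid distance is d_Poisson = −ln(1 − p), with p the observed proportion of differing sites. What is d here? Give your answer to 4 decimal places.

0.1398

The sequences differ at positions 1 (G/N), 14 (F/A), 22 (R/A).
p = 3/23 = 0.130435.
d = −ln(1 − 0.130435) = −ln(0.869565) = 0.1398.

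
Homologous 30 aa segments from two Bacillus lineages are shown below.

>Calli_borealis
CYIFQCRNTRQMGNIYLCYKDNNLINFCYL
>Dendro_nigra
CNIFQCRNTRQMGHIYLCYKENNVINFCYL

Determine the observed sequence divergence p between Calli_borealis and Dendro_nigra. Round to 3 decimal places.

0.133

Mismatches occur at site 2 (Y/N), site 14 (N/H), site 21 (D/E), site 24 (L/V).
There are 4 differences over 30 sites, so p = 4/30 = 0.133.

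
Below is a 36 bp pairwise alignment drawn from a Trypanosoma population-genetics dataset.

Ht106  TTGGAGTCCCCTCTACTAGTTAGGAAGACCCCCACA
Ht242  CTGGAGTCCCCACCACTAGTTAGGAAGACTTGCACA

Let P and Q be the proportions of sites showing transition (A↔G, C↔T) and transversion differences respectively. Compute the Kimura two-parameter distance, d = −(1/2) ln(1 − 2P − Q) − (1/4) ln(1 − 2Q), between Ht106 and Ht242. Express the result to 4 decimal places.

0.1922

The sequences differ at positions 1 (T/C, transition), 12 (T/A, transversion), 14 (T/C, transition), 30 (C/T, transition), 31 (C/T, transition), 32 (C/G, transversion).
Of the 6 differences, 4 transitions and 2 transversions over 36 sites: P = 4/36 = 0.111111, Q = 2/36 = 0.055556.
d = −0.5·ln(0.722222) − 0.25·ln(0.888888) = −0.5·(-0.325423) − 0.25·(-0.117784) = 0.1922.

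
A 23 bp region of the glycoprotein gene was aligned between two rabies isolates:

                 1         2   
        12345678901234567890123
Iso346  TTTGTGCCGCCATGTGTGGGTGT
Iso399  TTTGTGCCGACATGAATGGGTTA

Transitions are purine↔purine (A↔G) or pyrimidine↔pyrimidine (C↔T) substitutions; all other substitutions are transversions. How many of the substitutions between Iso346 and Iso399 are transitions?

1

Mismatches occur at site 10 (C↔A, transversion), site 15 (T↔A, transversion), site 16 (G↔A, transition), site 22 (G↔T, transversion), site 23 (T↔A, transversion).
Of the 5 differences, 1 transition and 4 transversions, so the answer is 1.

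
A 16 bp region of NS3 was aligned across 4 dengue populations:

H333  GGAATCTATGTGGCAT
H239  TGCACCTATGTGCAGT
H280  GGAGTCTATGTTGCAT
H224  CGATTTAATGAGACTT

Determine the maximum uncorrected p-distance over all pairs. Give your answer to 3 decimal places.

Pairwise Hamming distances:
  H333 vs H239: 6
  H333 vs H280: 2
  H333 vs H224: 7
  H239 vs H280: 8
  H239 vs H224: 10
  H280 vs H224: 8
The largest is 10 mismatches, between H239 and H224; p = 10/16 = 0.625.

0.625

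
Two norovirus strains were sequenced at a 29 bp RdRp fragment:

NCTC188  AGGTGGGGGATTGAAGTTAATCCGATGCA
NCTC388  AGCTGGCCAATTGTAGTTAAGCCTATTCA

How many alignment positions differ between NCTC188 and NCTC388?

Mismatches occur at site 3 (G→C), site 7 (G→C), site 8 (G→C), site 9 (G→A), site 14 (A→T), site 21 (T→G), site 24 (G→T), site 27 (G→T).
That gives 8 mismatches out of 29 aligned sites, so the Hamming distance is 8.

8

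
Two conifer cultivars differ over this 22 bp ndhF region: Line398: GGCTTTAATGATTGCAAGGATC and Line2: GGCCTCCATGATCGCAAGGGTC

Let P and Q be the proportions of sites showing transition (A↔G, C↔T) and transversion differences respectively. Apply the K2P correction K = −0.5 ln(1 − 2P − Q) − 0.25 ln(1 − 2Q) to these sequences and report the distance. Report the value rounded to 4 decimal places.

The sequences differ at positions 4 (T/C, transition), 6 (T/C, transition), 7 (A/C, transversion), 13 (T/C, transition), 20 (A/G, transition).
Of the 5 differences, 4 transitions and 1 transversion over 22 sites: P = 4/22 = 0.181818, Q = 1/22 = 0.045455.
d = −0.5·ln(0.590909) − 0.25·ln(0.909090) = −0.5·(-0.526093) − 0.25·(-0.095311) = 0.2869.

0.2869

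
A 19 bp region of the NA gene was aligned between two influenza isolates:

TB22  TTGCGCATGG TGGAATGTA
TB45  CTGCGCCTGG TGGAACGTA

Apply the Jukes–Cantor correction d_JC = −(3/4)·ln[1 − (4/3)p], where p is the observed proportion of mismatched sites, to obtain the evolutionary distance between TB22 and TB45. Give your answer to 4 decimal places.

0.1773

The sequences differ at positions 1 (T/C), 7 (A/C), 16 (T/C).
p = 3/19 = 0.157895.
d = −0.75 · ln(1 − (4/3)·0.157895) = −0.75 · ln(0.789473) = −0.75 · (-0.236390) = 0.1773.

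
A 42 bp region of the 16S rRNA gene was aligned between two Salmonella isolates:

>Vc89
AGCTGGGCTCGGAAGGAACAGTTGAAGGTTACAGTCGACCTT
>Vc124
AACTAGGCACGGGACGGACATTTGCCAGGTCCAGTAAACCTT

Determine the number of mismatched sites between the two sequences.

Differing sites — 2:G/A; 5:G/A; 9:T/A; 13:A/G; 15:G/C; 17:A/G; 21:G/T; 25:A/C; 26:A/C; 27:G/A; 29:T/G; 31:A/C; 36:C/A; 37:G/A.
That gives 14 mismatches out of 42 aligned sites, so the Hamming distance is 14.

14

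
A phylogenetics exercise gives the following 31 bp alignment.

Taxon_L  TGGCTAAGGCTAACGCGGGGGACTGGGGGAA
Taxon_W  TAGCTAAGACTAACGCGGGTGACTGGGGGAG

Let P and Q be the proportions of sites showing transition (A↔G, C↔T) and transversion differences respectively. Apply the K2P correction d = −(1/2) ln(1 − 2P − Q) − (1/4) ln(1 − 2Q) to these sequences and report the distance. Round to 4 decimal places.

Mismatches occur at site 2 (G/A, transition), site 9 (G/A, transition), site 20 (G/T, transversion), site 31 (A/G, transition).
Of the 4 differences, 3 transitions and 1 transversion over 31 sites: P = 3/31 = 0.096774, Q = 1/31 = 0.032258.
d = −0.5·ln(0.774194) − 0.25·ln(0.935484) = −0.5·(-0.255933) − 0.25·(-0.066691) = 0.1446.

0.1446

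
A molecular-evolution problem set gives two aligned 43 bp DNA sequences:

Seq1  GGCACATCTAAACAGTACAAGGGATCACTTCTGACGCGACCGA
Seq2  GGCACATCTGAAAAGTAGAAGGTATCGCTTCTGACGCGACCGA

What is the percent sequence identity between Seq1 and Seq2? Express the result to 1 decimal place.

Differing sites — 10:A/G; 13:C/A; 18:C/G; 23:G/T; 27:A/G.
38 of the 43 sites match, so the percent identity is 38/43 × 100 = 88.4%.

88.4%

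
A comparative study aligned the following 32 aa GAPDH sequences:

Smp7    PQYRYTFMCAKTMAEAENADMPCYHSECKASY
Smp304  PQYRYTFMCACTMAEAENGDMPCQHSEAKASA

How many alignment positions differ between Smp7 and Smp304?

Differing sites — 11:K/C; 19:A/G; 24:Y/Q; 28:C/A; 32:Y/A.
That gives 5 mismatches out of 32 aligned sites, so the Hamming distance is 5.

5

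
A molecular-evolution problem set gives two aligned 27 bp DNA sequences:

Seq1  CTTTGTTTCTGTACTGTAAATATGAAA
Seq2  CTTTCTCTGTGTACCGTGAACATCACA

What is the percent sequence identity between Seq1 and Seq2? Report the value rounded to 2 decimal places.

Differing sites — 5:G/C; 7:T/C; 9:C/G; 15:T/C; 18:A/G; 21:T/C; 24:G/C; 26:A/C.
19 of the 27 sites match, so the percent identity is 19/27 × 100 = 70.37%.

70.37%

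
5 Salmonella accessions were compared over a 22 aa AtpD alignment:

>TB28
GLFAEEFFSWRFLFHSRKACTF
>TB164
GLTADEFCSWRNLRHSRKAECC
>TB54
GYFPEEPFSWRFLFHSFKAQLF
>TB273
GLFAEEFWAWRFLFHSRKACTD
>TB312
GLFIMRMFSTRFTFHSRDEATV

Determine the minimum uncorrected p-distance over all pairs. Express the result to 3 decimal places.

Pairwise Hamming distances:
  TB28 vs TB164: 8
  TB28 vs TB54: 6
  TB28 vs TB273: 3
  TB28 vs TB312: 10
  TB164 vs TB54: 12
  TB164 vs TB273: 9
  TB164 vs TB312: 15
  TB54 vs TB273: 9
  TB54 vs TB312: 13
  TB273 vs TB312: 12
The smallest is 3 mismatches, between TB28 and TB273; p = 3/22 = 0.136.

0.136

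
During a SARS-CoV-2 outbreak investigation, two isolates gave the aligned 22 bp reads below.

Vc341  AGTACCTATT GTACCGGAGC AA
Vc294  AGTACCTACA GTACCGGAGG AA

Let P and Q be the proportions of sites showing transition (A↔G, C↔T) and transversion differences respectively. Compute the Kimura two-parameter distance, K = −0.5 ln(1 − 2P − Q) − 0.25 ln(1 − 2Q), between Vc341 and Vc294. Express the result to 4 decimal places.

Mismatches occur at site 9 (T↔C, transition), site 10 (T↔A, transversion), site 20 (C↔G, transversion).
Of the 3 differences, 1 transition and 2 transversions over 22 sites: P = 1/22 = 0.045455, Q = 2/22 = 0.090909.
d = −0.5·ln(0.818181) − 0.25·ln(0.818182) = −0.5·(-0.200672) − 0.25·(-0.200670) = 0.1505.

0.1505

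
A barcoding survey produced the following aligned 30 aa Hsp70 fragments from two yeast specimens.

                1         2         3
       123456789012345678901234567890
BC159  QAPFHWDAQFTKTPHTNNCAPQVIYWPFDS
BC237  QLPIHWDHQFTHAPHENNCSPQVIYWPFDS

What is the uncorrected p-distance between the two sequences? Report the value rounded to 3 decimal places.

The sequences differ at positions 2 (A/L), 4 (F/I), 8 (A/H), 12 (K/H), 13 (T/A), 16 (T/E), 20 (A/S).
There are 7 differences over 30 sites, so p = 7/30 = 0.233.

0.233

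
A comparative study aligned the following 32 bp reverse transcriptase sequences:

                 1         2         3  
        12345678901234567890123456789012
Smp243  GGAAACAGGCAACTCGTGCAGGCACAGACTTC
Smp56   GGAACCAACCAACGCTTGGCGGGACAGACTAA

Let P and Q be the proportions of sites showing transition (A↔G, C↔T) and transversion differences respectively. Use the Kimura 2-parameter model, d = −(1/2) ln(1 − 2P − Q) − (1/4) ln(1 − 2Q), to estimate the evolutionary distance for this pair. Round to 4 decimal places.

0.4173

Differing sites — 5:A/C (Tv); 8:G/A (Ti); 9:G/C (Tv); 14:T/G (Tv); 16:G/T (Tv); 19:C/G (Tv); 20:A/C (Tv); 23:C/G (Tv); 31:T/A (Tv); 32:C/A (Tv).
Of the 10 differences, 1 transition and 9 transversions over 32 sites: P = 1/32 = 0.031250, Q = 9/32 = 0.281250.
d = −0.5·ln(0.656250) − 0.25·ln(0.437500) = −0.5·(-0.421213) − 0.25·(-0.826679) = 0.4173.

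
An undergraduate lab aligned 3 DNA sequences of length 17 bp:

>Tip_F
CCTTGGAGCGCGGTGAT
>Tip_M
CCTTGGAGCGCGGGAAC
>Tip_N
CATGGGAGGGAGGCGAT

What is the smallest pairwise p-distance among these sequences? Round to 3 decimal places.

0.176

Pairwise Hamming distances:
  Tip_F vs Tip_M: 3
  Tip_F vs Tip_N: 5
  Tip_M vs Tip_N: 7
The smallest is 3 mismatches, between Tip_F and Tip_M; p = 3/17 = 0.176.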